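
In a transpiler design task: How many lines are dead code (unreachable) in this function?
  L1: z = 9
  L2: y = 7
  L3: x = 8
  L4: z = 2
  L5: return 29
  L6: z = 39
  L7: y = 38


Analyzing control flow:
  L1: reachable (before return)
  L2: reachable (before return)
  L3: reachable (before return)
  L4: reachable (before return)
  L5: reachable (return statement)
  L6: DEAD (after return at L5)
  L7: DEAD (after return at L5)
Return at L5, total lines = 7
Dead lines: L6 through L7
Count: 2

2


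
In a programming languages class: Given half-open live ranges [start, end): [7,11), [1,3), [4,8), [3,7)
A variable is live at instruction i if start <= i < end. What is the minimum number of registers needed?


Live ranges:
  Var0: [7, 11)
  Var1: [1, 3)
  Var2: [4, 8)
  Var3: [3, 7)
Sweep-line events (position, delta, active):
  pos=1 start -> active=1
  pos=3 end -> active=0
  pos=3 start -> active=1
  pos=4 start -> active=2
  pos=7 end -> active=1
  pos=7 start -> active=2
  pos=8 end -> active=1
  pos=11 end -> active=0
Maximum simultaneous active: 2
Minimum registers needed: 2

2


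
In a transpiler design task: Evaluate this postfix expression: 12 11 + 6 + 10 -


Processing tokens left to right:
Push 12, Push 11
Pop 12 and 11, compute 12 + 11 = 23, push 23
Push 6
Pop 23 and 6, compute 23 + 6 = 29, push 29
Push 10
Pop 29 and 10, compute 29 - 10 = 19, push 19
Stack result: 19

19


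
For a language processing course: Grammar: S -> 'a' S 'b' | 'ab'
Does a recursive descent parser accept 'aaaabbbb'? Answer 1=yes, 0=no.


Grammar accepts strings of the form a^n b^n (n >= 1)
Word: 'aaaabbbb'
Counting: 4 a's and 4 b's
Check: 4 == 4? Yes
Derivation (S -> aSb applied 3 time(s), then S -> ab): S => aSb => aaSbb => aaaSbbb => aaaabbbb
Accepted

1


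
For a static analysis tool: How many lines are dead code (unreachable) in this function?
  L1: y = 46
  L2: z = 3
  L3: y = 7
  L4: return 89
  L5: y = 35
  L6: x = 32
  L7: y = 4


Analyzing control flow:
  L1: reachable (before return)
  L2: reachable (before return)
  L3: reachable (before return)
  L4: reachable (return statement)
  L5: DEAD (after return at L4)
  L6: DEAD (after return at L4)
  L7: DEAD (after return at L4)
Return at L4, total lines = 7
Dead lines: L5 through L7
Count: 3

3


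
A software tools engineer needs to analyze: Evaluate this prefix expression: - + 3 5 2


Parsing prefix expression: - + 3 5 2
Step 1: Innermost operation '+ 3 5'
  3 + 5 = 8
Step 2: Outer operation '- [8] 2'
  8 - 2 = 6

6


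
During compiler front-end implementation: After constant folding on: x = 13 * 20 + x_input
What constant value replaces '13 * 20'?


Identifying constant sub-expression:
  Original: x = 13 * 20 + x_input
  13 and 20 are both compile-time constants
  Evaluating: 13 * 20 = 260
  After folding: x = 260 + x_input

260


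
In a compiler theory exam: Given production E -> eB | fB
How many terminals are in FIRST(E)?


Production: E -> eB | fB
Examining each alternative for leading terminals:
  E -> eB : first terminal = 'e'
  E -> fB : first terminal = 'f'
FIRST(E) = {e, f}
Count: 2

2


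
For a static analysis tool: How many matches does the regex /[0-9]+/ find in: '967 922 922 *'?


Pattern: /[0-9]+/ (int literals)
Input: '967 922 922 *'
Scanning for matches:
  Match 1: '967'
  Match 2: '922'
  Match 3: '922'
Total matches: 3

3


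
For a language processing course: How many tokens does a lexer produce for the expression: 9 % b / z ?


Scanning '9 % b / z'
Token 1: '9' -> integer_literal
Token 2: '%' -> operator
Token 3: 'b' -> identifier
Token 4: '/' -> operator
Token 5: 'z' -> identifier
Total tokens: 5

5


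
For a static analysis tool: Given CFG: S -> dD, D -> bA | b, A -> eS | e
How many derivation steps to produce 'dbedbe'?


Grammar: S -> dD, D -> bA | b, A -> eS | e
Deriving 'dbedbe':
Step 1: S -> dD => dD
Step 2: D -> bA => dbA
Step 3: A -> eS => dbeS
Step 4: S -> dD => dbedD
Step 5: D -> bA => dbedbA
Step 6: A -> e => dbedbe
Total derivation steps: 6

6


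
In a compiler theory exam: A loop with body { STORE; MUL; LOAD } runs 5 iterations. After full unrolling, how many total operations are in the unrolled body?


Loop body operations: STORE, MUL, LOAD (3 ops per iteration)
Unrolling 5 iterations:
  Iteration 1: STORE, MUL, LOAD (3 ops)
  Iteration 2: STORE, MUL, LOAD (3 ops)
  Iteration 3: STORE, MUL, LOAD (3 ops)
  Iteration 4: STORE, MUL, LOAD (3 ops)
  Iteration 5: STORE, MUL, LOAD (3 ops)
Total: 5 iterations * 3 ops/iter = 15 operations

15


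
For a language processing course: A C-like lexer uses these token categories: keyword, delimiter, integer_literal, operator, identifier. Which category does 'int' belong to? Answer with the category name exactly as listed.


Token: 'int'
Checking categories:
  identifier: no
  integer_literal: no
  operator: no
  keyword: YES
  delimiter: no
Category: keyword

keyword


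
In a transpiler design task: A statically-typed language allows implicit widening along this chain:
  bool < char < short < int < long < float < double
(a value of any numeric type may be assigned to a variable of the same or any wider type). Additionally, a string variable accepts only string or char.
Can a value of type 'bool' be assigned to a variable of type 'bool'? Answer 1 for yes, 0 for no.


Target variable type: bool
Source value type: bool
Numeric ranks: bool=0, bool=0
Widening allowed iff rank(source) <= rank(target): 0 <= 0? Yes
Result: 1

1


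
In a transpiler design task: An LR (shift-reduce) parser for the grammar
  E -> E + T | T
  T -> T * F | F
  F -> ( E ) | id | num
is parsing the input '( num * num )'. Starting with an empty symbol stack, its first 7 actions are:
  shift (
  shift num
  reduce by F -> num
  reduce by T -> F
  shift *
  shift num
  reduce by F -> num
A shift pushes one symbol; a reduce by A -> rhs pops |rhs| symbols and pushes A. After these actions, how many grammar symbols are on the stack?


Tracking the symbol stack through each action:
  Action 1: shift '(' : push -> stack = [(] (size 1)
  Action 2: shift 'num' : push -> stack = [(, num] (size 2)
  Action 3: reduce by F -> num : pop 1, push F -> stack = [(, F] (size 2)
  Action 4: reduce by T -> F : pop 1, push T -> stack = [(, T] (size 2)
  Action 5: shift '*' : push -> stack = [(, T, *] (size 3)
  Action 6: shift 'num' : push -> stack = [(, T, *, num] (size 4)
  Action 7: reduce by F -> num : pop 1, push F -> stack = [(, T, *, F] (size 4)
Final stack size: 4

4


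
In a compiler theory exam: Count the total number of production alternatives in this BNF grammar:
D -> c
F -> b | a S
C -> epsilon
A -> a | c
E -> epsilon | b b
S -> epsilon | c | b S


Counting alternatives per rule:
  D: 1 alternative(s)
  F: 2 alternative(s)
  C: 1 alternative(s)
  A: 2 alternative(s)
  E: 2 alternative(s)
  S: 3 alternative(s)
Sum: 1 + 2 + 1 + 2 + 2 + 3 = 11

11


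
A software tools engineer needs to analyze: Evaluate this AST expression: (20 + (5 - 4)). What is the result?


Expression: (20 + (5 - 4))
Evaluating step by step:
  5 - 4 = 1
  20 + 1 = 21
Result: 21

21


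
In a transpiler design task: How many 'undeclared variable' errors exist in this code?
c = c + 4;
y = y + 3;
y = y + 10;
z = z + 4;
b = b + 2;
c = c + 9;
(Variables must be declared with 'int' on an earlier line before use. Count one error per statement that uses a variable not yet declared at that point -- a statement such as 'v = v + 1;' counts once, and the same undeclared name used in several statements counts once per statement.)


Scanning code line by line:
  Line 1: use 'c' -> ERROR (undeclared)
  Line 2: use 'y' -> ERROR (undeclared)
  Line 3: use 'y' -> ERROR (undeclared)
  Line 4: use 'z' -> ERROR (undeclared)
  Line 5: use 'b' -> ERROR (undeclared)
  Line 6: use 'c' -> ERROR (undeclared)
Total undeclared variable errors: 6

6


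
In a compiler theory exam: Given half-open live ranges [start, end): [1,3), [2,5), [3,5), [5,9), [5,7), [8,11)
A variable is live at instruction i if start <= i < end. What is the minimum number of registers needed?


Live ranges:
  Var0: [1, 3)
  Var1: [2, 5)
  Var2: [3, 5)
  Var3: [5, 9)
  Var4: [5, 7)
  Var5: [8, 11)
Sweep-line events (position, delta, active):
  pos=1 start -> active=1
  pos=2 start -> active=2
  pos=3 end -> active=1
  pos=3 start -> active=2
  pos=5 end -> active=1
  pos=5 end -> active=0
  pos=5 start -> active=1
  pos=5 start -> active=2
  pos=7 end -> active=1
  pos=8 start -> active=2
  pos=9 end -> active=1
  pos=11 end -> active=0
Maximum simultaneous active: 2
Minimum registers needed: 2

2


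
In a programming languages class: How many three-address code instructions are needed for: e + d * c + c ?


Expression: e + d * c + c
Generating three-address code (respecting * over +/- precedence):
  Instruction 1: t1 = d * c
  Instruction 2: t2 = e + t1
  Instruction 3: t3 = t2 + c
Total instructions: 3

3


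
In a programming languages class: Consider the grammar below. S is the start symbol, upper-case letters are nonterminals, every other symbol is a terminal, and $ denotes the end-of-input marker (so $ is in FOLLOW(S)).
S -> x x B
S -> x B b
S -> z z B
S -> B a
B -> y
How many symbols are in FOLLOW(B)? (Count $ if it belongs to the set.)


S is the start symbol and does not occur in any rule body, so FOLLOW(S) = {$}.
Examining every occurrence of B in a rule body:
  S -> x x B : B is at the right end -> add FOLLOW(S) = {$}
  S -> x B b : B is followed by terminal 'b' -> add 'b'
  S -> z z B : B is at the right end -> add FOLLOW(S) = {$} (already in the set)
  S -> B a : B is followed by terminal 'a' -> add 'a'
  B -> y : B does not occur in the body -> contributes nothing
FOLLOW(B) = {a, b, $}
Count: 3

3


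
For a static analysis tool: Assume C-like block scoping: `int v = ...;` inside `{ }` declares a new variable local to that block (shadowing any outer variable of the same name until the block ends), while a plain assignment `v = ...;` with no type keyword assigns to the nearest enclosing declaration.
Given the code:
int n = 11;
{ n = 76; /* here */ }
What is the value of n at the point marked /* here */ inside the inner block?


Analyzing scoping rules:
Outer scope: declares n = 11
Inner block: 'n = 76;' has no type keyword, so it is an assignment to the outer n (no shadowing)
Inside the block, after the assignment -> 76
Result: 76

76


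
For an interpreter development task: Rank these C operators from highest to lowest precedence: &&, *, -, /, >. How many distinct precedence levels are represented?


Looking up precedence for each operator:
  && -> precedence 2
  * -> precedence 6
  - -> precedence 5
  / -> precedence 6
  > -> precedence 4
Sorted highest to lowest: *, /, -, >, &&
Distinct precedence values: [6, 5, 4, 2]
Number of distinct levels: 4

4


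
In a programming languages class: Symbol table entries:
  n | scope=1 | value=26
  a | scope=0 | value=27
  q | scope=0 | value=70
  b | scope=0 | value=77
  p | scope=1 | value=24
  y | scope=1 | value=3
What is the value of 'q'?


Searching symbol table for 'q':
  n | scope=1 | value=26
  a | scope=0 | value=27
  q | scope=0 | value=70 <- MATCH
  b | scope=0 | value=77
  p | scope=1 | value=24
  y | scope=1 | value=3
Found 'q' at scope 0 with value 70

70


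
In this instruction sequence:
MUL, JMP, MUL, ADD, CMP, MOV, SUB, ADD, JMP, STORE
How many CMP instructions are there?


Scanning instruction sequence for CMP:
  Position 1: MUL
  Position 2: JMP
  Position 3: MUL
  Position 4: ADD
  Position 5: CMP <- MATCH
  Position 6: MOV
  Position 7: SUB
  Position 8: ADD
  Position 9: JMP
  Position 10: STORE
Matches at positions: [5]
Total CMP count: 1

1


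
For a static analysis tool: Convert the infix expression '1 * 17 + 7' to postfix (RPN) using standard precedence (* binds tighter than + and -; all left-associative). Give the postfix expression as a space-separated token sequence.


Applying the shunting-yard algorithm:
  Operand 1 -> output
  Push '*' onto operator stack -> op-stack: [*]
  Operand 17 -> output
  See '+' (prec 1); top '*' (prec 2) >= it -> pop '*' to output
  Push '+' onto operator stack -> op-stack: [+]
  Operand 7 -> output
  End of input: pop '+' to output
Postfix result: 1 17 * 7 +

1 17 * 7 +


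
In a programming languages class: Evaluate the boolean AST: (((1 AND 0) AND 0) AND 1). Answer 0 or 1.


Step 1: Evaluate inner node
  1 AND 0 = 0
Step 2: Evaluate next node
  0 AND 0 = 0
Step 3: Evaluate root node
  0 AND 1 = 0

0


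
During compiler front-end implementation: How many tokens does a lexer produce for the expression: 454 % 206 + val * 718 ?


Scanning '454 % 206 + val * 718'
Token 1: '454' -> integer_literal
Token 2: '%' -> operator
Token 3: '206' -> integer_literal
Token 4: '+' -> operator
Token 5: 'val' -> identifier
Token 6: '*' -> operator
Token 7: '718' -> integer_literal
Total tokens: 7

7


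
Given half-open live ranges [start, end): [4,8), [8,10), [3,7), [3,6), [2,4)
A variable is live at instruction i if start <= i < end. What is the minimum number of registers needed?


Live ranges:
  Var0: [4, 8)
  Var1: [8, 10)
  Var2: [3, 7)
  Var3: [3, 6)
  Var4: [2, 4)
Sweep-line events (position, delta, active):
  pos=2 start -> active=1
  pos=3 start -> active=2
  pos=3 start -> active=3
  pos=4 end -> active=2
  pos=4 start -> active=3
  pos=6 end -> active=2
  pos=7 end -> active=1
  pos=8 end -> active=0
  pos=8 start -> active=1
  pos=10 end -> active=0
Maximum simultaneous active: 3
Minimum registers needed: 3

3


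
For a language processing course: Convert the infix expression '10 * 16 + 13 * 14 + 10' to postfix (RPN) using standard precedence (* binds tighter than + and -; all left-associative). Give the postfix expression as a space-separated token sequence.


Applying the shunting-yard algorithm:
  Operand 10 -> output
  Push '*' onto operator stack -> op-stack: [*]
  Operand 16 -> output
  See '+' (prec 1); top '*' (prec 2) >= it -> pop '*' to output
  Push '+' onto operator stack -> op-stack: [+]
  Operand 13 -> output
  Push '*' onto operator stack -> op-stack: [+, *]
  Operand 14 -> output
  See '+' (prec 1); top '*' (prec 2) >= it -> pop '*' to output
  See '+' (prec 1); top '+' (prec 1) >= it -> pop '+' to output
  Push '+' onto operator stack -> op-stack: [+]
  Operand 10 -> output
  End of input: pop '+' to output
Postfix result: 10 16 * 13 14 * + 10 +

10 16 * 13 14 * + 10 +


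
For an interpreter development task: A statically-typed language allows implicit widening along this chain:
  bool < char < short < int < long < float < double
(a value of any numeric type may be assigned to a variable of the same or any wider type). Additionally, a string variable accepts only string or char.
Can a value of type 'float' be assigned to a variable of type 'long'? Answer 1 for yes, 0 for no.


Target variable type: long
Source value type: float
Numeric ranks: float=5, long=4
Widening allowed iff rank(source) <= rank(target): 5 <= 4? No
Result: 0

0


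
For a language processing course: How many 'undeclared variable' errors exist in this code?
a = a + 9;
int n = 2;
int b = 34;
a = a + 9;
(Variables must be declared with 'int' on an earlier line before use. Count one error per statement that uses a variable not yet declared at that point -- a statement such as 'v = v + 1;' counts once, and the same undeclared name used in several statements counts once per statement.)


Scanning code line by line:
  Line 1: use 'a' -> ERROR (undeclared)
  Line 2: declare 'n' -> declared = ['n']
  Line 3: declare 'b' -> declared = ['b', 'n']
  Line 4: use 'a' -> ERROR (undeclared)
Total undeclared variable errors: 2

2


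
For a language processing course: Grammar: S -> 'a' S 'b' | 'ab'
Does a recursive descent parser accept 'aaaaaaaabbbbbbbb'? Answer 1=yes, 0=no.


Grammar accepts strings of the form a^n b^n (n >= 1)
Word: 'aaaaaaaabbbbbbbb'
Counting: 8 a's and 8 b's
Check: 8 == 8? Yes
Derivation (S -> aSb applied 7 time(s), then S -> ab): S => aSb => aaSbb => aaaSbbb => aaaaSbbbb => aaaaaSbbbbb => aaaaaaSbbbbbb => aaaaaaaSbbbbbbb => aaaaaaaabbbbbbbb
Accepted

1


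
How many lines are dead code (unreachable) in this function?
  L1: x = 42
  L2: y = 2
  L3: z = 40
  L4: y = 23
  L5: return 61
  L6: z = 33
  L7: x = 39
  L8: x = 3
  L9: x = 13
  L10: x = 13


Analyzing control flow:
  L1: reachable (before return)
  L2: reachable (before return)
  L3: reachable (before return)
  L4: reachable (before return)
  L5: reachable (return statement)
  L6: DEAD (after return at L5)
  L7: DEAD (after return at L5)
  L8: DEAD (after return at L5)
  L9: DEAD (after return at L5)
  L10: DEAD (after return at L5)
Return at L5, total lines = 10
Dead lines: L6 through L10
Count: 5

5


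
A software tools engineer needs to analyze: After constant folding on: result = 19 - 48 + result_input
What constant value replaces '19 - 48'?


Identifying constant sub-expression:
  Original: result = 19 - 48 + result_input
  19 and 48 are both compile-time constants
  Evaluating: 19 - 48 = -29
  After folding: result = -29 + result_input

-29


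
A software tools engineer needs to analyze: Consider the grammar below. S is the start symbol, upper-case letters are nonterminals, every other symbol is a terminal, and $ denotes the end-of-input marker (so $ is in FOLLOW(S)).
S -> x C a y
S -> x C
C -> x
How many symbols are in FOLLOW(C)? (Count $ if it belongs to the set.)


S is the start symbol and does not occur in any rule body, so FOLLOW(S) = {$}.
Examining every occurrence of C in a rule body:
  S -> x C a y : C is followed by terminal 'a' -> add 'a'
  S -> x C : C is at the right end -> add FOLLOW(S) = {$}
  C -> x : C does not occur in the body -> contributes nothing
FOLLOW(C) = {a, $}
Count: 2

2


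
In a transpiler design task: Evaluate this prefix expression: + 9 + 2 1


Parsing prefix expression: + 9 + 2 1
Step 1: Innermost operation '+ 2 1'
  2 + 1 = 3
Step 2: Outer operation '+ 9 [3]'
  9 + 3 = 12

12


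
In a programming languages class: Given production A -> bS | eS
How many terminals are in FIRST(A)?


Production: A -> bS | eS
Examining each alternative for leading terminals:
  A -> bS : first terminal = 'b'
  A -> eS : first terminal = 'e'
FIRST(A) = {b, e}
Count: 2

2


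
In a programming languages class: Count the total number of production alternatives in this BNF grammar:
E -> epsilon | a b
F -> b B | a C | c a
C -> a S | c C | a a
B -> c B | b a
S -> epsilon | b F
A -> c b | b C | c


Counting alternatives per rule:
  E: 2 alternative(s)
  F: 3 alternative(s)
  C: 3 alternative(s)
  B: 2 alternative(s)
  S: 2 alternative(s)
  A: 3 alternative(s)
Sum: 2 + 3 + 3 + 2 + 2 + 3 = 15

15


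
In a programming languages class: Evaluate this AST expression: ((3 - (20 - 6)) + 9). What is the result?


Expression: ((3 - (20 - 6)) + 9)
Evaluating step by step:
  20 - 6 = 14
  3 - 14 = -11
  -11 + 9 = -2
Result: -2

-2


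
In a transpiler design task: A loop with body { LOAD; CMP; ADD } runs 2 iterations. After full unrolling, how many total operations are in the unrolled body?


Loop body operations: LOAD, CMP, ADD (3 ops per iteration)
Unrolling 2 iterations:
  Iteration 1: LOAD, CMP, ADD (3 ops)
  Iteration 2: LOAD, CMP, ADD (3 ops)
Total: 2 iterations * 3 ops/iter = 6 operations

6


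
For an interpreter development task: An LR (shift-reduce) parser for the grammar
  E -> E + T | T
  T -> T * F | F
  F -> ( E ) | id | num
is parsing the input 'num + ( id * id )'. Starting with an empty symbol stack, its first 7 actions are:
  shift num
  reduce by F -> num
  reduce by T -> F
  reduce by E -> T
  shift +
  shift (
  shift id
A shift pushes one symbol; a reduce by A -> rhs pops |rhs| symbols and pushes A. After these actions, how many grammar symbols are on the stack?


Tracking the symbol stack through each action:
  Action 1: shift 'num' : push -> stack = [num] (size 1)
  Action 2: reduce by F -> num : pop 1, push F -> stack = [F] (size 1)
  Action 3: reduce by T -> F : pop 1, push T -> stack = [T] (size 1)
  Action 4: reduce by E -> T : pop 1, push E -> stack = [E] (size 1)
  Action 5: shift '+' : push -> stack = [E, +] (size 2)
  Action 6: shift '(' : push -> stack = [E, +, (] (size 3)
  Action 7: shift 'id' : push -> stack = [E, +, (, id] (size 4)
Final stack size: 4

4


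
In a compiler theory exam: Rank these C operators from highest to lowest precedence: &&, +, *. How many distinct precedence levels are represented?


Looking up precedence for each operator:
  && -> precedence 2
  + -> precedence 5
  * -> precedence 6
Sorted highest to lowest: *, +, &&
Distinct precedence values: [6, 5, 2]
Number of distinct levels: 3

3


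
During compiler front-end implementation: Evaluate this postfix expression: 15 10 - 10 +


Processing tokens left to right:
Push 15, Push 10
Pop 15 and 10, compute 15 - 10 = 5, push 5
Push 10
Pop 5 and 10, compute 5 + 10 = 15, push 15
Stack result: 15

15


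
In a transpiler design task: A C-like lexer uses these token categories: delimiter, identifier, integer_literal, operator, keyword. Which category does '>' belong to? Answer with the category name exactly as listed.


Token: '>'
Checking categories:
  identifier: no
  integer_literal: no
  operator: YES
  keyword: no
  delimiter: no
Category: operator

operator


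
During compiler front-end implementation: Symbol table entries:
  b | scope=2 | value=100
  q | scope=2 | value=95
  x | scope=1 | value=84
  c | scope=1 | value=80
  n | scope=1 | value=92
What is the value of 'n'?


Searching symbol table for 'n':
  b | scope=2 | value=100
  q | scope=2 | value=95
  x | scope=1 | value=84
  c | scope=1 | value=80
  n | scope=1 | value=92 <- MATCH
Found 'n' at scope 1 with value 92

92


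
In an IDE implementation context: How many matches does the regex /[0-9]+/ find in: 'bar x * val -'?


Pattern: /[0-9]+/ (int literals)
Input: 'bar x * val -'
Scanning for matches:
Total matches: 0

0


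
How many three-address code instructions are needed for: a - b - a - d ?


Expression: a - b - a - d
Generating three-address code (respecting * over +/- precedence):
  Instruction 1: t1 = a - b
  Instruction 2: t2 = t1 - a
  Instruction 3: t3 = t2 - d
Total instructions: 3

3


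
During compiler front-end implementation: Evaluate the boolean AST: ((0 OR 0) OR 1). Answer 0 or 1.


Step 1: Evaluate inner node
  0 OR 0 = 0
Step 2: Evaluate root node
  0 OR 1 = 1

1


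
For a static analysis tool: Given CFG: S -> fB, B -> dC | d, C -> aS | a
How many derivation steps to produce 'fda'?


Grammar: S -> fB, B -> dC | d, C -> aS | a
Deriving 'fda':
Step 1: S -> fB => fB
Step 2: B -> dC => fdC
Step 3: C -> a => fda
Total derivation steps: 3

3


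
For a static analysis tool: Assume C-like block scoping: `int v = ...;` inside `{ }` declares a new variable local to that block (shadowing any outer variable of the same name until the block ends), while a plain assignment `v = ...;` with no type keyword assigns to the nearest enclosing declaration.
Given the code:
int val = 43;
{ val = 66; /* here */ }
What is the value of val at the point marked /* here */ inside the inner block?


Analyzing scoping rules:
Outer scope: declares val = 43
Inner block: 'val = 66;' has no type keyword, so it is an assignment to the outer val (no shadowing)
Inside the block, after the assignment -> 66
Result: 66

66


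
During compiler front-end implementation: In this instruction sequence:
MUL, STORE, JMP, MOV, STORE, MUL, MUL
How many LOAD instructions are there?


Scanning instruction sequence for LOAD:
  Position 1: MUL
  Position 2: STORE
  Position 3: JMP
  Position 4: MOV
  Position 5: STORE
  Position 6: MUL
  Position 7: MUL
Matches at positions: []
Total LOAD count: 0

0


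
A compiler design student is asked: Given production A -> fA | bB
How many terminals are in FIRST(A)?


Production: A -> fA | bB
Examining each alternative for leading terminals:
  A -> fA : first terminal = 'f'
  A -> bB : first terminal = 'b'
FIRST(A) = {b, f}
Count: 2

2


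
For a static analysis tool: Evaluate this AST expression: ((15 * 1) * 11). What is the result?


Expression: ((15 * 1) * 11)
Evaluating step by step:
  15 * 1 = 15
  15 * 11 = 165
Result: 165

165


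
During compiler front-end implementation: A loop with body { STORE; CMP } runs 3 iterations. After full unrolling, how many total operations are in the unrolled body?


Loop body operations: STORE, CMP (2 ops per iteration)
Unrolling 3 iterations:
  Iteration 1: STORE, CMP (2 ops)
  Iteration 2: STORE, CMP (2 ops)
  Iteration 3: STORE, CMP (2 ops)
Total: 3 iterations * 2 ops/iter = 6 operations

6


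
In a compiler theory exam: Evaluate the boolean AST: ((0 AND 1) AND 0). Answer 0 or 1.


Step 1: Evaluate inner node
  0 AND 1 = 0
Step 2: Evaluate root node
  0 AND 0 = 0

0


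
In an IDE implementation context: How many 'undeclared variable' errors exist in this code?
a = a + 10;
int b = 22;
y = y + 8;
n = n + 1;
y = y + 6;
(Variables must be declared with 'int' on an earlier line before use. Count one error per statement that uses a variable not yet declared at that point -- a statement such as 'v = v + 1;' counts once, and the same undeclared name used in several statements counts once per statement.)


Scanning code line by line:
  Line 1: use 'a' -> ERROR (undeclared)
  Line 2: declare 'b' -> declared = ['b']
  Line 3: use 'y' -> ERROR (undeclared)
  Line 4: use 'n' -> ERROR (undeclared)
  Line 5: use 'y' -> ERROR (undeclared)
Total undeclared variable errors: 4

4


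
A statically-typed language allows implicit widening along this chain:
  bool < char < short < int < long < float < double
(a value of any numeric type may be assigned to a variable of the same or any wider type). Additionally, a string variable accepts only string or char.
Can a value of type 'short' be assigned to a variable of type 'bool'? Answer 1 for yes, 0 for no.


Target variable type: bool
Source value type: short
Numeric ranks: short=2, bool=0
Widening allowed iff rank(source) <= rank(target): 2 <= 0? No
Result: 0

0


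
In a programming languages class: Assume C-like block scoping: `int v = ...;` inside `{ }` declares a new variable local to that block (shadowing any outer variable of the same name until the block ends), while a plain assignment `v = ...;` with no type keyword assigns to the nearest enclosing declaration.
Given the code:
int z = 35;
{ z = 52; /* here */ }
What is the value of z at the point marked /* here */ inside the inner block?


Analyzing scoping rules:
Outer scope: declares z = 35
Inner block: 'z = 52;' has no type keyword, so it is an assignment to the outer z (no shadowing)
Inside the block, after the assignment -> 52
Result: 52

52


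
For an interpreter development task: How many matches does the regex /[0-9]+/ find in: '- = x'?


Pattern: /[0-9]+/ (int literals)
Input: '- = x'
Scanning for matches:
Total matches: 0

0


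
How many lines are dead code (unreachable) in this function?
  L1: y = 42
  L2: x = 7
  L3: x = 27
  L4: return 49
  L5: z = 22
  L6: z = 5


Analyzing control flow:
  L1: reachable (before return)
  L2: reachable (before return)
  L3: reachable (before return)
  L4: reachable (return statement)
  L5: DEAD (after return at L4)
  L6: DEAD (after return at L4)
Return at L4, total lines = 6
Dead lines: L5 through L6
Count: 2

2


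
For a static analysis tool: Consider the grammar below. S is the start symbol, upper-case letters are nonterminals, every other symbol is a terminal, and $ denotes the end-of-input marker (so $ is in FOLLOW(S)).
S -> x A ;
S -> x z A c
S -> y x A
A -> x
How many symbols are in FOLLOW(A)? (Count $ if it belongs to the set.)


S is the start symbol and does not occur in any rule body, so FOLLOW(S) = {$}.
Examining every occurrence of A in a rule body:
  S -> x A ; : A is followed by terminal ';' -> add ';'
  S -> x z A c : A is followed by terminal 'c' -> add 'c'
  S -> y x A : A is at the right end -> add FOLLOW(S) = {$}
  A -> x : A does not occur in the body -> contributes nothing
FOLLOW(A) = {;, c, $}
Count: 3

3


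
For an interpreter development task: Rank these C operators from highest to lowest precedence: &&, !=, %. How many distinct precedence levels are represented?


Looking up precedence for each operator:
  && -> precedence 2
  != -> precedence 3
  % -> precedence 6
Sorted highest to lowest: %, !=, &&
Distinct precedence values: [6, 3, 2]
Number of distinct levels: 3

3


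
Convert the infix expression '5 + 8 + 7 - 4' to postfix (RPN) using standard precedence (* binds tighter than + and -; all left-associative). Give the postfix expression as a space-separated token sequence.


Applying the shunting-yard algorithm:
  Operand 5 -> output
  Push '+' onto operator stack -> op-stack: [+]
  Operand 8 -> output
  See '+' (prec 1); top '+' (prec 1) >= it -> pop '+' to output
  Push '+' onto operator stack -> op-stack: [+]
  Operand 7 -> output
  See '-' (prec 1); top '+' (prec 1) >= it -> pop '+' to output
  Push '-' onto operator stack -> op-stack: [-]
  Operand 4 -> output
  End of input: pop '-' to output
Postfix result: 5 8 + 7 + 4 -

5 8 + 7 + 4 -


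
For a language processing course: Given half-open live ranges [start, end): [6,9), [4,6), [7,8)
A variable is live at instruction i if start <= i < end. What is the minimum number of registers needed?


Live ranges:
  Var0: [6, 9)
  Var1: [4, 6)
  Var2: [7, 8)
Sweep-line events (position, delta, active):
  pos=4 start -> active=1
  pos=6 end -> active=0
  pos=6 start -> active=1
  pos=7 start -> active=2
  pos=8 end -> active=1
  pos=9 end -> active=0
Maximum simultaneous active: 2
Minimum registers needed: 2

2


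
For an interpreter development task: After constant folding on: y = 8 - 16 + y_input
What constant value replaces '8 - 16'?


Identifying constant sub-expression:
  Original: y = 8 - 16 + y_input
  8 and 16 are both compile-time constants
  Evaluating: 8 - 16 = -8
  After folding: y = -8 + y_input

-8


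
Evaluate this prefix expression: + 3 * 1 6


Parsing prefix expression: + 3 * 1 6
Step 1: Innermost operation '* 1 6'
  1 * 6 = 6
Step 2: Outer operation '+ 3 [6]'
  3 + 6 = 9

9


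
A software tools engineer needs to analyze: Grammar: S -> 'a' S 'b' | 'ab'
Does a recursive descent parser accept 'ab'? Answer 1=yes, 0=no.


Grammar accepts strings of the form a^n b^n (n >= 1)
Word: 'ab'
Counting: 1 a's and 1 b's
Check: 1 == 1? Yes
Derivation (S -> aSb applied 0 time(s), then S -> ab): S => ab
Accepted

1


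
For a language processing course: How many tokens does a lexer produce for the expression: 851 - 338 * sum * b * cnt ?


Scanning '851 - 338 * sum * b * cnt'
Token 1: '851' -> integer_literal
Token 2: '-' -> operator
Token 3: '338' -> integer_literal
Token 4: '*' -> operator
Token 5: 'sum' -> identifier
Token 6: '*' -> operator
Token 7: 'b' -> identifier
Token 8: '*' -> operator
Token 9: 'cnt' -> identifier
Total tokens: 9

9


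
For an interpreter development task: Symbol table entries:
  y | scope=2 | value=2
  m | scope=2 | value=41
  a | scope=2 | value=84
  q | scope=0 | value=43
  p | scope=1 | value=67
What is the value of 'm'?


Searching symbol table for 'm':
  y | scope=2 | value=2
  m | scope=2 | value=41 <- MATCH
  a | scope=2 | value=84
  q | scope=0 | value=43
  p | scope=1 | value=67
Found 'm' at scope 2 with value 41

41


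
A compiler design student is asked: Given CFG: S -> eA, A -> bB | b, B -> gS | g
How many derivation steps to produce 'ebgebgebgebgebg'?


Grammar: S -> eA, A -> bB | b, B -> gS | g
Deriving 'ebgebgebgebgebg':
Step 1: S -> eA => eA
Step 2: A -> bB => ebB
Step 3: B -> gS => ebgS
Step 4: S -> eA => ebgeA
Step 5: A -> bB => ebgebB
Step 6: B -> gS => ebgebgS
Step 7: S -> eA => ebgebgeA
Step 8: A -> bB => ebgebgebB
Step 9: B -> gS => ebgebgebgS
Step 10: S -> eA => ebgebgebgeA
Step 11: A -> bB => ebgebgebgebB
Step 12: B -> gS => ebgebgebgebgS
Step 13: S -> eA => ebgebgebgebgeA
Step 14: A -> bB => ebgebgebgebgebB
Step 15: B -> g => ebgebgebgebgebg
Total derivation steps: 15

15


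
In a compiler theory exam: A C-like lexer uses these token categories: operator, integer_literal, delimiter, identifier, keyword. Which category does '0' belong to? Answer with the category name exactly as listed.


Token: '0'
Checking categories:
  identifier: no
  integer_literal: YES
  operator: no
  keyword: no
  delimiter: no
Category: integer_literal

integer_literal


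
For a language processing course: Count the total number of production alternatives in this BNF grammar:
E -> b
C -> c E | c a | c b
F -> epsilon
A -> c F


Counting alternatives per rule:
  E: 1 alternative(s)
  C: 3 alternative(s)
  F: 1 alternative(s)
  A: 1 alternative(s)
Sum: 1 + 3 + 1 + 1 = 6

6


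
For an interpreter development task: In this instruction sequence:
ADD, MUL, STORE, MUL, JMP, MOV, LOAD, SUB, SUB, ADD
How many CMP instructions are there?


Scanning instruction sequence for CMP:
  Position 1: ADD
  Position 2: MUL
  Position 3: STORE
  Position 4: MUL
  Position 5: JMP
  Position 6: MOV
  Position 7: LOAD
  Position 8: SUB
  Position 9: SUB
  Position 10: ADD
Matches at positions: []
Total CMP count: 0

0


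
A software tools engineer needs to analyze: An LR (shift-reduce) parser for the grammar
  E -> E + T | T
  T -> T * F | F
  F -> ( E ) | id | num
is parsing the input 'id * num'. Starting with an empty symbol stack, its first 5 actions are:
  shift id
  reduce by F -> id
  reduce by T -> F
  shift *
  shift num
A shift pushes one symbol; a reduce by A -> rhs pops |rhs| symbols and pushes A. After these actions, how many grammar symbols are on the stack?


Tracking the symbol stack through each action:
  Action 1: shift 'id' : push -> stack = [id] (size 1)
  Action 2: reduce by F -> id : pop 1, push F -> stack = [F] (size 1)
  Action 3: reduce by T -> F : pop 1, push T -> stack = [T] (size 1)
  Action 4: shift '*' : push -> stack = [T, *] (size 2)
  Action 5: shift 'num' : push -> stack = [T, *, num] (size 3)
Final stack size: 3

3


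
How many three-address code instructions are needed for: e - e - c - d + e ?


Expression: e - e - c - d + e
Generating three-address code (respecting * over +/- precedence):
  Instruction 1: t1 = e - e
  Instruction 2: t2 = t1 - c
  Instruction 3: t3 = t2 - d
  Instruction 4: t4 = t3 + e
Total instructions: 4

4


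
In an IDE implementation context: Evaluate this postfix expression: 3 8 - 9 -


Processing tokens left to right:
Push 3, Push 8
Pop 3 and 8, compute 3 - 8 = -5, push -5
Push 9
Pop -5 and 9, compute -5 - 9 = -14, push -14
Stack result: -14

-14


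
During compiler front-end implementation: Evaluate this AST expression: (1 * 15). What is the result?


Expression: (1 * 15)
Evaluating step by step:
  1 * 15 = 15
Result: 15

15


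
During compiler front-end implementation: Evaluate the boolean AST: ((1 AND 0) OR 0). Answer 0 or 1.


Step 1: Evaluate inner node
  1 AND 0 = 0
Step 2: Evaluate root node
  0 OR 0 = 0

0


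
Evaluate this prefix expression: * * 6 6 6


Parsing prefix expression: * * 6 6 6
Step 1: Innermost operation '* 6 6'
  6 * 6 = 36
Step 2: Outer operation '* [36] 6'
  36 * 6 = 216

216


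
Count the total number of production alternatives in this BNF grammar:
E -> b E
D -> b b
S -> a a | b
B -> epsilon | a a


Counting alternatives per rule:
  E: 1 alternative(s)
  D: 1 alternative(s)
  S: 2 alternative(s)
  B: 2 alternative(s)
Sum: 1 + 1 + 2 + 2 = 6

6


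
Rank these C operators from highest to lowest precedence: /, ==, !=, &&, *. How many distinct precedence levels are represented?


Looking up precedence for each operator:
  / -> precedence 6
  == -> precedence 3
  != -> precedence 3
  && -> precedence 2
  * -> precedence 6
Sorted highest to lowest: /, *, ==, !=, &&
Distinct precedence values: [6, 3, 2]
Number of distinct levels: 3

3


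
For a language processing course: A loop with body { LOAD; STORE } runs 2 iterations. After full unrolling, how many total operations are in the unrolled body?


Loop body operations: LOAD, STORE (2 ops per iteration)
Unrolling 2 iterations:
  Iteration 1: LOAD, STORE (2 ops)
  Iteration 2: LOAD, STORE (2 ops)
Total: 2 iterations * 2 ops/iter = 4 operations

4


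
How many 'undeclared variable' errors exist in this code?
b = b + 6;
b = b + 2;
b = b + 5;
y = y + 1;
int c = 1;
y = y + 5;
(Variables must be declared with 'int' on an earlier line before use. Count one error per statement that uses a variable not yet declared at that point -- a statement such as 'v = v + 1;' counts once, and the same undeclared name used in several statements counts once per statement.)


Scanning code line by line:
  Line 1: use 'b' -> ERROR (undeclared)
  Line 2: use 'b' -> ERROR (undeclared)
  Line 3: use 'b' -> ERROR (undeclared)
  Line 4: use 'y' -> ERROR (undeclared)
  Line 5: declare 'c' -> declared = ['c']
  Line 6: use 'y' -> ERROR (undeclared)
Total undeclared variable errors: 5

5


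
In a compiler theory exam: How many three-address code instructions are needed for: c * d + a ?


Expression: c * d + a
Generating three-address code (respecting * over +/- precedence):
  Instruction 1: t1 = c * d
  Instruction 2: t2 = t1 + a
Total instructions: 2

2


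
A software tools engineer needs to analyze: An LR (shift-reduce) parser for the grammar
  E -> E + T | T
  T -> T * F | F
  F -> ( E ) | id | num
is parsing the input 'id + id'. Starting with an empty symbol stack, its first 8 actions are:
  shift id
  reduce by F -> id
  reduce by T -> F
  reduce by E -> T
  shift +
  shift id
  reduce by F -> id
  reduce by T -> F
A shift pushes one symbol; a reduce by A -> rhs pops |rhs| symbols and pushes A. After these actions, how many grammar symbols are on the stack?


Tracking the symbol stack through each action:
  Action 1: shift 'id' : push -> stack = [id] (size 1)
  Action 2: reduce by F -> id : pop 1, push F -> stack = [F] (size 1)
  Action 3: reduce by T -> F : pop 1, push T -> stack = [T] (size 1)
  Action 4: reduce by E -> T : pop 1, push E -> stack = [E] (size 1)
  Action 5: shift '+' : push -> stack = [E, +] (size 2)
  Action 6: shift 'id' : push -> stack = [E, +, id] (size 3)
  Action 7: reduce by F -> id : pop 1, push F -> stack = [E, +, F] (size 3)
  Action 8: reduce by T -> F : pop 1, push T -> stack = [E, +, T] (size 3)
Final stack size: 3

3


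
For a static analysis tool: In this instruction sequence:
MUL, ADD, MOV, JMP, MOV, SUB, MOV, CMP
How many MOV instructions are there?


Scanning instruction sequence for MOV:
  Position 1: MUL
  Position 2: ADD
  Position 3: MOV <- MATCH
  Position 4: JMP
  Position 5: MOV <- MATCH
  Position 6: SUB
  Position 7: MOV <- MATCH
  Position 8: CMP
Matches at positions: [3, 5, 7]
Total MOV count: 3

3


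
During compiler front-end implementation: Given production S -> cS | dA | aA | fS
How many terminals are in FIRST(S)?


Production: S -> cS | dA | aA | fS
Examining each alternative for leading terminals:
  S -> cS : first terminal = 'c'
  S -> dA : first terminal = 'd'
  S -> aA : first terminal = 'a'
  S -> fS : first terminal = 'f'
FIRST(S) = {a, c, d, f}
Count: 4

4


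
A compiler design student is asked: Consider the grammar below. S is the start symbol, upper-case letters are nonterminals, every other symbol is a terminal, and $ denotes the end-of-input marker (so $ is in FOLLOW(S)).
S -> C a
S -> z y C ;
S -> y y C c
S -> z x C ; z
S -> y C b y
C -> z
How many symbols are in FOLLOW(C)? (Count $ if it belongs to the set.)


S is the start symbol and does not occur in any rule body, so FOLLOW(S) = {$}.
Examining every occurrence of C in a rule body:
  S -> C a : C is followed by terminal 'a' -> add 'a'
  S -> z y C ; : C is followed by terminal ';' -> add ';'
  S -> y y C c : C is followed by terminal 'c' -> add 'c'
  S -> z x C ; z : C is followed by terminal ';' -> add ';' (already in the set)
  S -> y C b y : C is followed by terminal 'b' -> add 'b'
  C -> z : C does not occur in the body -> contributes nothing
FOLLOW(C) = {;, a, b, c}
Count: 4

4
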